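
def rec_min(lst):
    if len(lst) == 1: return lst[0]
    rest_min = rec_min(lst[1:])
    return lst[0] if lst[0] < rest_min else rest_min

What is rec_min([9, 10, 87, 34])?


rec_min([9, 10, 87, 34]): compare 9 with rec_min([10, 87, 34])
rec_min([10, 87, 34]): compare 10 with rec_min([87, 34])
rec_min([87, 34]): compare 87 with rec_min([34])
rec_min([34]) = 34  (base case)
Compare 87 with 34 -> 34
Compare 10 with 34 -> 10
Compare 9 with 10 -> 9

9


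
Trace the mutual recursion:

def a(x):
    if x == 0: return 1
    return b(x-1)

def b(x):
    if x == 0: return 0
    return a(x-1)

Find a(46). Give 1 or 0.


a(46) = b(45)
b(45) = a(44)
a(44) = b(43)
b(43) = a(42)
a(42) = b(41)
b(41) = a(40)
a(40) = b(39)
b(39) = a(38)
a(38) = b(37)
b(37) = a(36)
a(36) = b(35)
b(35) = a(34)
a(34) = b(33)
b(33) = a(32)
a(32) = b(31)
b(31) = a(30)
a(30) = b(29)
b(29) = a(28)
a(28) = b(27)
b(27) = a(26)
a(26) = b(25)
b(25) = a(24)
a(24) = b(23)
b(23) = a(22)
a(22) = b(21)
b(21) = a(20)
a(20) = b(19)
b(19) = a(18)
a(18) = b(17)
b(17) = a(16)
a(16) = b(15)
b(15) = a(14)
a(14) = b(13)
b(13) = a(12)
a(12) = b(11)
b(11) = a(10)
a(10) = b(9)
b(9) = a(8)
a(8) = b(7)
b(7) = a(6)
a(6) = b(5)
b(5) = a(4)
a(4) = b(3)
b(3) = a(2)
a(2) = b(1)
b(1) = a(0)
a(0) = 1  (base case)
Result: 1

1


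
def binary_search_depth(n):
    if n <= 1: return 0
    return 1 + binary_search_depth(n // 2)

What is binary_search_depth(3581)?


3581 / 2 = 1790
1790 / 2 = 895
895 / 2 = 447
447 / 2 = 223
223 / 2 = 111
111 / 2 = 55
55 / 2 = 27
27 / 2 = 13
13 / 2 = 6
6 / 2 = 3
3 / 2 = 1
Reached 1 after 11 halvings

11


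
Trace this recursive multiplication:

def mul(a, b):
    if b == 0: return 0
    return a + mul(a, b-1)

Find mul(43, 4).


mul(43, 4) = 43 + mul(43, 3)
mul(43, 3) = 43 + mul(43, 2)
mul(43, 2) = 43 + mul(43, 1)
mul(43, 1) = 43 + mul(43, 0)
mul(43, 0) = 0  (base case)
Total: 43 + 43 + 43 + 43 + 0 = 172

172


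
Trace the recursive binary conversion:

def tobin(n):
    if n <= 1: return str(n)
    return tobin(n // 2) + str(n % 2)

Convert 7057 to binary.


tobin(7057) = tobin(3528) + '1'
tobin(3528) = tobin(1764) + '0'
tobin(1764) = tobin(882) + '0'
tobin(882) = tobin(441) + '0'
tobin(441) = tobin(220) + '1'
tobin(220) = tobin(110) + '0'
tobin(110) = tobin(55) + '0'
tobin(55) = tobin(27) + '1'
tobin(27) = tobin(13) + '1'
tobin(13) = tobin(6) + '1'
tobin(6) = tobin(3) + '0'
tobin(3) = tobin(1) + '1'
tobin(1) = '1'  (base case)
Concatenating: '1' + '1' + '0' + '1' + '1' + '1' + '0' + '0' + '1' + '0' + '0' + '0' + '1' = '1101110010001'

1101110010001


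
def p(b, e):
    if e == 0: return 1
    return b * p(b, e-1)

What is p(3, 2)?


p(3, 2)
= 3 * p(3, 1)
= 3 * 3 * p(3, 0)
= 3 * 3 * 1
= 9

9


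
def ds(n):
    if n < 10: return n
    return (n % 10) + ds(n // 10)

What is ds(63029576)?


ds(63029576) = 6 + ds(6302957)
ds(6302957) = 7 + ds(630295)
ds(630295) = 5 + ds(63029)
ds(63029) = 9 + ds(6302)
ds(6302) = 2 + ds(630)
ds(630) = 0 + ds(63)
ds(63) = 3 + ds(6)
ds(6) = 6  (base case)
Total: 6 + 7 + 5 + 9 + 2 + 0 + 3 + 6 = 38

38


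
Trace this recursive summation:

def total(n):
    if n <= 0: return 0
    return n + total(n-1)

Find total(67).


total(67)
= 67 + 66 + 65 + 64 + 63 + 62 + 61 + 60 + 59 + 58 + 57 + 56 + 55 + 54 + 53 + 52 + 51 + 50 + 49 + 48 + 47 + 46 + 45 + 44 + 43 + 42 + 41 + 40 + 39 + 38 + 37 + 36 + 35 + 34 + 33 + 32 + 31 + 30 + 29 + 28 + 27 + 26 + 25 + 24 + 23 + 22 + 21 + 20 + 19 + 18 + 17 + 16 + 15 + 14 + 13 + 12 + 11 + 10 + 9 + 8 + 7 + 6 + 5 + 4 + 3 + 2 + 1 + total(0)
= 67 + 66 + 65 + 64 + 63 + 62 + 61 + 60 + 59 + 58 + 57 + 56 + 55 + 54 + 53 + 52 + 51 + 50 + 49 + 48 + 47 + 46 + 45 + 44 + 43 + 42 + 41 + 40 + 39 + 38 + 37 + 36 + 35 + 34 + 33 + 32 + 31 + 30 + 29 + 28 + 27 + 26 + 25 + 24 + 23 + 22 + 21 + 20 + 19 + 18 + 17 + 16 + 15 + 14 + 13 + 12 + 11 + 10 + 9 + 8 + 7 + 6 + 5 + 4 + 3 + 2 + 1 + 0
= 2278

2278


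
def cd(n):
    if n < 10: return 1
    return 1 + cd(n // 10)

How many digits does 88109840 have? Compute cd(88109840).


cd(88109840) = 1 + cd(8810984)
cd(8810984) = 1 + cd(881098)
cd(881098) = 1 + cd(88109)
cd(88109) = 1 + cd(8810)
cd(8810) = 1 + cd(881)
cd(881) = 1 + cd(88)
cd(88) = 1 + cd(8)
cd(8) = 1  (base case: 8 < 10)
Unwinding: 1 + 1 + 1 + 1 + 1 + 1 + 1 + 1 = 8

8


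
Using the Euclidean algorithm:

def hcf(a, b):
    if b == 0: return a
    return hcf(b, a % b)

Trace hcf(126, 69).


hcf(126, 69) = hcf(69, 57)
hcf(69, 57) = hcf(57, 12)
hcf(57, 12) = hcf(12, 9)
hcf(12, 9) = hcf(9, 3)
hcf(9, 3) = hcf(3, 0)
hcf(3, 0) = 3  (base case)

3


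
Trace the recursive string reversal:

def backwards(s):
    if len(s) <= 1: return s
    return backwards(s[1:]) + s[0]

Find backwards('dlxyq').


backwards('dlxyq') = backwards('lxyq') + 'd'
backwards('lxyq') = backwards('xyq') + 'l'
backwards('xyq') = backwards('yq') + 'x'
backwards('yq') = backwards('q') + 'y'
backwards('q') = 'q'  (base case)
Concatenating: 'q' + 'y' + 'x' + 'l' + 'd' = 'qyxld'

qyxld


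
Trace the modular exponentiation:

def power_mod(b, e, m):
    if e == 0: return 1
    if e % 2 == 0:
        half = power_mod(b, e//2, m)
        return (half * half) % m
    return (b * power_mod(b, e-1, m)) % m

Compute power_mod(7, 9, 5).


power_mod(7, 9, 5): e is odd, compute power_mod(7, 8, 5)
  power_mod(7, 8, 5): e is even, compute power_mod(7, 4, 5)
    power_mod(7, 4, 5): e is even, compute power_mod(7, 2, 5)
      power_mod(7, 2, 5): e is even, compute power_mod(7, 1, 5)
        power_mod(7, 1, 5): e is odd, compute power_mod(7, 0, 5)
          power_mod(7, 0, 5) = 1
        (7 * 1) % 5 = 2
      half=2, (2*2) % 5 = 4
    half=4, (4*4) % 5 = 1
  half=1, (1*1) % 5 = 1
(7 * 1) % 5 = 2

2


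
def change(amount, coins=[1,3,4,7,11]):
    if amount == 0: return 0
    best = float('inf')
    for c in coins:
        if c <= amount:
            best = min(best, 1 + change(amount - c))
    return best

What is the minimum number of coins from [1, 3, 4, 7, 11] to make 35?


Building up with DP:
change(0) = 0
change(1) = min(1+change(0)=1+0=1) = 1
change(2) = min(1+change(1)=1+1=2) = 2
change(3) = min(1+change(2)=1+2=3, 1+change(0)=1+0=1) = 1
change(4) = min(1+change(3)=1+1=2, 1+change(1)=1+1=2, 1+change(0)=1+0=1) = 1
change(5) = min(1+change(4)=1+1=2, 1+change(2)=1+2=3, 1+change(1)=1+1=2) = 2
change(6) = min(1+change(5)=1+2=3, 1+change(3)=1+1=2, 1+change(2)=1+2=3) = 2
change(7) = min(1+change(6)=1+2=3, 1+change(4)=1+1=2, 1+change(3)=1+1=2, 1+change(0)=1+0=1) = 1
change(8) = min(1+change(7)=1+1=2, 1+change(5)=1+2=3, 1+change(4)=1+1=2, 1+change(1)=1+1=2) = 2
change(9) = min(1+change(8)=1+2=3, 1+change(6)=1+2=3, 1+change(5)=1+2=3, 1+change(2)=1+2=3) = 3
change(10) = min(1+change(9)=1+3=4, 1+change(7)=1+1=2, 1+change(6)=1+2=3, 1+change(3)=1+1=2) = 2
change(11) = min(1+change(10)=1+2=3, 1+change(8)=1+2=3, 1+change(7)=1+1=2, 1+change(4)=1+1=2, 1+change(0)=1+0=1) = 1
change(12) = min(1+change(11)=1+1=2, 1+change(9)=1+3=4, 1+change(8)=1+2=3, 1+change(5)=1+2=3, 1+change(1)=1+1=2) = 2
change(13) = min(1+change(12)=1+2=3, 1+change(10)=1+2=3, 1+change(9)=1+3=4, 1+change(6)=1+2=3, 1+change(2)=1+2=3) = 3
change(14) = min(1+change(13)=1+3=4, 1+change(11)=1+1=2, 1+change(10)=1+2=3, 1+change(7)=1+1=2, 1+change(3)=1+1=2) = 2
change(15) = min(1+change(14)=1+2=3, 1+change(12)=1+2=3, 1+change(11)=1+1=2, 1+change(8)=1+2=3, 1+change(4)=1+1=2) = 2
change(16) = min(1+change(15)=1+2=3, 1+change(13)=1+3=4, 1+change(12)=1+2=3, 1+change(9)=1+3=4, 1+change(5)=1+2=3) = 3
change(17) = min(1+change(16)=1+3=4, 1+change(14)=1+2=3, 1+change(13)=1+3=4, 1+change(10)=1+2=3, 1+change(6)=1+2=3) = 3
change(18) = min(1+change(17)=1+3=4, 1+change(15)=1+2=3, 1+change(14)=1+2=3, 1+change(11)=1+1=2, 1+change(7)=1+1=2) = 2
change(19) = min(1+change(18)=1+2=3, 1+change(16)=1+3=4, 1+change(15)=1+2=3, 1+change(12)=1+2=3, 1+change(8)=1+2=3) = 3
change(20) = min(1+change(19)=1+3=4, 1+change(17)=1+3=4, 1+change(16)=1+3=4, 1+change(13)=1+3=4, 1+change(9)=1+3=4) = 4
change(21) = min(1+change(20)=1+4=5, 1+change(18)=1+2=3, 1+change(17)=1+3=4, 1+change(14)=1+2=3, 1+change(10)=1+2=3) = 3
change(22) = min(1+change(21)=1+3=4, 1+change(19)=1+3=4, 1+change(18)=1+2=3, 1+change(15)=1+2=3, 1+change(11)=1+1=2) = 2
change(23) = min(1+change(22)=1+2=3, 1+change(20)=1+4=5, 1+change(19)=1+3=4, 1+change(16)=1+3=4, 1+change(12)=1+2=3) = 3
change(24) = min(1+change(23)=1+3=4, 1+change(21)=1+3=4, 1+change(20)=1+4=5, 1+change(17)=1+3=4, 1+change(13)=1+3=4) = 4
change(25) = min(1+change(24)=1+4=5, 1+change(22)=1+2=3, 1+change(21)=1+3=4, 1+change(18)=1+2=3, 1+change(14)=1+2=3) = 3
change(26) = min(1+change(25)=1+3=4, 1+change(23)=1+3=4, 1+change(22)=1+2=3, 1+change(19)=1+3=4, 1+change(15)=1+2=3) = 3
change(27) = min(1+change(26)=1+3=4, 1+change(24)=1+4=5, 1+change(23)=1+3=4, 1+change(20)=1+4=5, 1+change(16)=1+3=4) = 4
change(28) = min(1+change(27)=1+4=5, 1+change(25)=1+3=4, 1+change(24)=1+4=5, 1+change(21)=1+3=4, 1+change(17)=1+3=4) = 4
change(29) = min(1+change(28)=1+4=5, 1+change(26)=1+3=4, 1+change(25)=1+3=4, 1+change(22)=1+2=3, 1+change(18)=1+2=3) = 3
change(30) = min(1+change(29)=1+3=4, 1+change(27)=1+4=5, 1+change(26)=1+3=4, 1+change(23)=1+3=4, 1+change(19)=1+3=4) = 4
change(31) = min(1+change(30)=1+4=5, 1+change(28)=1+4=5, 1+change(27)=1+4=5, 1+change(24)=1+4=5, 1+change(20)=1+4=5) = 5
change(32) = min(1+change(31)=1+5=6, 1+change(29)=1+3=4, 1+change(28)=1+4=5, 1+change(25)=1+3=4, 1+change(21)=1+3=4) = 4
change(33) = min(1+change(32)=1+4=5, 1+change(30)=1+4=5, 1+change(29)=1+3=4, 1+change(26)=1+3=4, 1+change(22)=1+2=3) = 3
change(34) = min(1+change(33)=1+3=4, 1+change(31)=1+5=6, 1+change(30)=1+4=5, 1+change(27)=1+4=5, 1+change(23)=1+3=4) = 4
change(35) = min(1+change(34)=1+4=5, 1+change(32)=1+4=5, 1+change(31)=1+5=6, 1+change(28)=1+4=5, 1+change(24)=1+4=5) = 5

5


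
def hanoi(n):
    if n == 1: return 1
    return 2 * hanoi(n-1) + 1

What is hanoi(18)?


hanoi(18) = 2 * hanoi(17) + 1
hanoi(17) = 2 * hanoi(16) + 1
hanoi(16) = 2 * hanoi(15) + 1
hanoi(15) = 2 * hanoi(14) + 1
hanoi(14) = 2 * hanoi(13) + 1
hanoi(13) = 2 * hanoi(12) + 1
hanoi(12) = 2 * hanoi(11) + 1
hanoi(11) = 2 * hanoi(10) + 1
hanoi(10) = 2 * hanoi(9) + 1
hanoi(9) = 2 * hanoi(8) + 1
hanoi(8) = 2 * hanoi(7) + 1
hanoi(7) = 2 * hanoi(6) + 1
hanoi(6) = 2 * hanoi(5) + 1
hanoi(5) = 2 * hanoi(4) + 1
hanoi(4) = 2 * hanoi(3) + 1
hanoi(3) = 2 * hanoi(2) + 1
hanoi(2) = 2 * hanoi(1) + 1
hanoi(1) = 1  (base case)
hanoi(2) = 2 * 1 + 1 = 3
hanoi(3) = 2 * 3 + 1 = 7
hanoi(4) = 2 * 7 + 1 = 15
hanoi(5) = 2 * 15 + 1 = 31
hanoi(6) = 2 * 31 + 1 = 63
hanoi(7) = 2 * 63 + 1 = 127
hanoi(8) = 2 * 127 + 1 = 255
hanoi(9) = 2 * 255 + 1 = 511
hanoi(10) = 2 * 511 + 1 = 1023
hanoi(11) = 2 * 1023 + 1 = 2047
hanoi(12) = 2 * 2047 + 1 = 4095
hanoi(13) = 2 * 4095 + 1 = 8191
hanoi(14) = 2 * 8191 + 1 = 16383
hanoi(15) = 2 * 16383 + 1 = 32767
hanoi(16) = 2 * 32767 + 1 = 65535
hanoi(17) = 2 * 65535 + 1 = 131071
hanoi(18) = 2 * 131071 + 1 = 262143

262143


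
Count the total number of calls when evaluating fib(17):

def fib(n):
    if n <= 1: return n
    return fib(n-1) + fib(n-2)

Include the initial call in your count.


Let C(n) = total calls for fib(n)
C(0) = 1, C(1) = 1
C(2) = 1 + C(1) + C(0) = 1 + 1 + 1 = 3
C(3) = 1 + C(2) + C(1) = 1 + 3 + 1 = 5
C(4) = 1 + C(3) + C(2) = 1 + 5 + 3 = 9
C(5) = 1 + C(4) + C(3) = 1 + 9 + 5 = 15
C(6) = 1 + C(5) + C(4) = 1 + 15 + 9 = 25
C(7) = 1 + C(6) + C(5) = 1 + 25 + 15 = 41
C(8) = 1 + C(7) + C(6) = 1 + 41 + 25 = 67
C(9) = 1 + C(8) + C(7) = 1 + 67 + 41 = 109
C(10) = 1 + C(9) + C(8) = 1 + 109 + 67 = 177
C(11) = 1 + C(10) + C(9) = 1 + 177 + 109 = 287
C(12) = 1 + C(11) + C(10) = 1 + 287 + 177 = 465
C(13) = 1 + C(12) + C(11) = 1 + 465 + 287 = 753
C(14) = 1 + C(13) + C(12) = 1 + 753 + 465 = 1219
C(15) = 1 + C(14) + C(13) = 1 + 1219 + 753 = 1973
C(16) = 1 + C(15) + C(14) = 1 + 1973 + 1219 = 3193
C(17) = 1 + C(16) + C(15) = 1 + 3193 + 1973 = 5167

5167


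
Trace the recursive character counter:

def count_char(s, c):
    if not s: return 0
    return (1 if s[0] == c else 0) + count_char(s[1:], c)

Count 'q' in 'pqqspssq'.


s[0]='p' != 'q' -> 0
s[0]='q' == 'q' -> 1
s[0]='q' == 'q' -> 1
s[0]='s' != 'q' -> 0
s[0]='p' != 'q' -> 0
s[0]='s' != 'q' -> 0
s[0]='s' != 'q' -> 0
s[0]='q' == 'q' -> 1
Sum: 0 + 1 + 1 + 0 + 0 + 0 + 0 + 1 = 3

3


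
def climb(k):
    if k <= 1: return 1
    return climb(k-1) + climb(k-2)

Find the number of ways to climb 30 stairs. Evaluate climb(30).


Building up from base cases:
climb(0) = 1
climb(1) = 1
climb(2) = climb(1) + climb(0) = 1 + 1 = 2
climb(3) = climb(2) + climb(1) = 2 + 1 = 3
climb(4) = climb(3) + climb(2) = 3 + 2 = 5
climb(5) = climb(4) + climb(3) = 5 + 3 = 8
climb(6) = climb(5) + climb(4) = 8 + 5 = 13
climb(7) = climb(6) + climb(5) = 13 + 8 = 21
climb(8) = climb(7) + climb(6) = 21 + 13 = 34
climb(9) = climb(8) + climb(7) = 34 + 21 = 55
climb(10) = climb(9) + climb(8) = 55 + 34 = 89
climb(11) = climb(10) + climb(9) = 89 + 55 = 144
climb(12) = climb(11) + climb(10) = 144 + 89 = 233
climb(13) = climb(12) + climb(11) = 233 + 144 = 377
climb(14) = climb(13) + climb(12) = 377 + 233 = 610
climb(15) = climb(14) + climb(13) = 610 + 377 = 987
climb(16) = climb(15) + climb(14) = 987 + 610 = 1597
climb(17) = climb(16) + climb(15) = 1597 + 987 = 2584
climb(18) = climb(17) + climb(16) = 2584 + 1597 = 4181
climb(19) = climb(18) + climb(17) = 4181 + 2584 = 6765
climb(20) = climb(19) + climb(18) = 6765 + 4181 = 10946
climb(21) = climb(20) + climb(19) = 10946 + 6765 = 17711
climb(22) = climb(21) + climb(20) = 17711 + 10946 = 28657
climb(23) = climb(22) + climb(21) = 28657 + 17711 = 46368
climb(24) = climb(23) + climb(22) = 46368 + 28657 = 75025
climb(25) = climb(24) + climb(23) = 75025 + 46368 = 121393
climb(26) = climb(25) + climb(24) = 121393 + 75025 = 196418
climb(27) = climb(26) + climb(25) = 196418 + 121393 = 317811
climb(28) = climb(27) + climb(26) = 317811 + 196418 = 514229
climb(29) = climb(28) + climb(27) = 514229 + 317811 = 832040
climb(30) = climb(29) + climb(28) = 832040 + 514229 = 1346269

1346269


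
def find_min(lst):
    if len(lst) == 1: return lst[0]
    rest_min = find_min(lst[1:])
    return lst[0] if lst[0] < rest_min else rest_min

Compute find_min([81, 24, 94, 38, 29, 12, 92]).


find_min([81, 24, 94, 38, 29, 12, 92]): compare 81 with find_min([24, 94, 38, 29, 12, 92])
find_min([24, 94, 38, 29, 12, 92]): compare 24 with find_min([94, 38, 29, 12, 92])
find_min([94, 38, 29, 12, 92]): compare 94 with find_min([38, 29, 12, 92])
find_min([38, 29, 12, 92]): compare 38 with find_min([29, 12, 92])
find_min([29, 12, 92]): compare 29 with find_min([12, 92])
find_min([12, 92]): compare 12 with find_min([92])
find_min([92]) = 92  (base case)
Compare 12 with 92 -> 12
Compare 29 with 12 -> 12
Compare 38 with 12 -> 12
Compare 94 with 12 -> 12
Compare 24 with 12 -> 12
Compare 81 with 12 -> 12

12


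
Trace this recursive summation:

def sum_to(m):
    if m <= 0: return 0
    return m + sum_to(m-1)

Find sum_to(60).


sum_to(60)
= 60 + 59 + 58 + 57 + 56 + 55 + 54 + 53 + 52 + 51 + 50 + 49 + 48 + 47 + 46 + 45 + 44 + 43 + 42 + 41 + 40 + 39 + 38 + 37 + 36 + 35 + 34 + 33 + 32 + 31 + 30 + 29 + 28 + 27 + 26 + 25 + 24 + 23 + 22 + 21 + 20 + 19 + 18 + 17 + 16 + 15 + 14 + 13 + 12 + 11 + 10 + 9 + 8 + 7 + 6 + 5 + 4 + 3 + 2 + 1 + sum_to(0)
= 60 + 59 + 58 + 57 + 56 + 55 + 54 + 53 + 52 + 51 + 50 + 49 + 48 + 47 + 46 + 45 + 44 + 43 + 42 + 41 + 40 + 39 + 38 + 37 + 36 + 35 + 34 + 33 + 32 + 31 + 30 + 29 + 28 + 27 + 26 + 25 + 24 + 23 + 22 + 21 + 20 + 19 + 18 + 17 + 16 + 15 + 14 + 13 + 12 + 11 + 10 + 9 + 8 + 7 + 6 + 5 + 4 + 3 + 2 + 1 + 0
= 1830

1830


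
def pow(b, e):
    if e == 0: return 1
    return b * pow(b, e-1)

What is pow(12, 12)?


pow(12, 12)
= 12 * pow(12, 11)
= 12 * 12 * pow(12, 10)
= 12 * 12 * 12 * pow(12, 9)
= 12 * 12 * 12 * 12 * pow(12, 8)
= 12 * 12 * 12 * 12 * 12 * pow(12, 7)
= 12 * 12 * 12 * 12 * 12 * 12 * pow(12, 6)
= 12 * 12 * 12 * 12 * 12 * 12 * 12 * pow(12, 5)
= 12 * 12 * 12 * 12 * 12 * 12 * 12 * 12 * pow(12, 4)
= 12 * 12 * 12 * 12 * 12 * 12 * 12 * 12 * 12 * pow(12, 3)
= 12 * 12 * 12 * 12 * 12 * 12 * 12 * 12 * 12 * 12 * pow(12, 2)
= 12 * 12 * 12 * 12 * 12 * 12 * 12 * 12 * 12 * 12 * 12 * pow(12, 1)
= 12 * 12 * 12 * 12 * 12 * 12 * 12 * 12 * 12 * 12 * 12 * 12 * pow(12, 0)
= 12 * 12 * 12 * 12 * 12 * 12 * 12 * 12 * 12 * 12 * 12 * 12 * 1
= 8916100448256

8916100448256


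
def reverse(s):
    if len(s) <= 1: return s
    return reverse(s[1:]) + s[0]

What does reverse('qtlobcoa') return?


reverse('qtlobcoa') = reverse('tlobcoa') + 'q'
reverse('tlobcoa') = reverse('lobcoa') + 't'
reverse('lobcoa') = reverse('obcoa') + 'l'
reverse('obcoa') = reverse('bcoa') + 'o'
reverse('bcoa') = reverse('coa') + 'b'
reverse('coa') = reverse('oa') + 'c'
reverse('oa') = reverse('a') + 'o'
reverse('a') = 'a'  (base case)
Concatenating: 'a' + 'o' + 'c' + 'b' + 'o' + 'l' + 't' + 'q' = 'aocboltq'

aocboltq


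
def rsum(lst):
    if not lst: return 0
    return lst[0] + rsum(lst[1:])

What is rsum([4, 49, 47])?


rsum([4, 49, 47]) = 4 + rsum([49, 47])
rsum([49, 47]) = 49 + rsum([47])
rsum([47]) = 47 + rsum([])
rsum([]) = 0  (base case)
Total: 4 + 49 + 47 + 0 = 100

100


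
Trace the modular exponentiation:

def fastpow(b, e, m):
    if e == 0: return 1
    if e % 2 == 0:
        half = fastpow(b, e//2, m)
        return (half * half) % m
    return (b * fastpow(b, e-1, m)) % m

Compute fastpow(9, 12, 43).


fastpow(9, 12, 43): e is even, compute fastpow(9, 6, 43)
  fastpow(9, 6, 43): e is even, compute fastpow(9, 3, 43)
    fastpow(9, 3, 43): e is odd, compute fastpow(9, 2, 43)
      fastpow(9, 2, 43): e is even, compute fastpow(9, 1, 43)
        fastpow(9, 1, 43): e is odd, compute fastpow(9, 0, 43)
          fastpow(9, 0, 43) = 1
        (9 * 1) % 43 = 9
      half=9, (9*9) % 43 = 38
    (9 * 38) % 43 = 41
  half=41, (41*41) % 43 = 4
half=4, (4*4) % 43 = 16

16


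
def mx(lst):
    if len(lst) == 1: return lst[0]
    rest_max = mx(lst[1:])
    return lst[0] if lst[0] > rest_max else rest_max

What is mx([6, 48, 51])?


mx([6, 48, 51]): compare 6 with mx([48, 51])
mx([48, 51]): compare 48 with mx([51])
mx([51]) = 51  (base case)
Compare 48 with 51 -> 51
Compare 6 with 51 -> 51

51


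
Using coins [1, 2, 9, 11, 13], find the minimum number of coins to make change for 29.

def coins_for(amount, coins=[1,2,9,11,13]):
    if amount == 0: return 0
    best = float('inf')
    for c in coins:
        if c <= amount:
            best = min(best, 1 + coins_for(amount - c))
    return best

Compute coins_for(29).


Building up with DP:
coins_for(0) = 0
coins_for(1) = min(1+coins_for(0)=1+0=1) = 1
coins_for(2) = min(1+coins_for(1)=1+1=2, 1+coins_for(0)=1+0=1) = 1
coins_for(3) = min(1+coins_for(2)=1+1=2, 1+coins_for(1)=1+1=2) = 2
coins_for(4) = min(1+coins_for(3)=1+2=3, 1+coins_for(2)=1+1=2) = 2
coins_for(5) = min(1+coins_for(4)=1+2=3, 1+coins_for(3)=1+2=3) = 3
coins_for(6) = min(1+coins_for(5)=1+3=4, 1+coins_for(4)=1+2=3) = 3
coins_for(7) = min(1+coins_for(6)=1+3=4, 1+coins_for(5)=1+3=4) = 4
coins_for(8) = min(1+coins_for(7)=1+4=5, 1+coins_for(6)=1+3=4) = 4
coins_for(9) = min(1+coins_for(8)=1+4=5, 1+coins_for(7)=1+4=5, 1+coins_for(0)=1+0=1) = 1
coins_for(10) = min(1+coins_for(9)=1+1=2, 1+coins_for(8)=1+4=5, 1+coins_for(1)=1+1=2) = 2
coins_for(11) = min(1+coins_for(10)=1+2=3, 1+coins_for(9)=1+1=2, 1+coins_for(2)=1+1=2, 1+coins_for(0)=1+0=1) = 1
coins_for(12) = min(1+coins_for(11)=1+1=2, 1+coins_for(10)=1+2=3, 1+coins_for(3)=1+2=3, 1+coins_for(1)=1+1=2) = 2
coins_for(13) = min(1+coins_for(12)=1+2=3, 1+coins_for(11)=1+1=2, 1+coins_for(4)=1+2=3, 1+coins_for(2)=1+1=2, 1+coins_for(0)=1+0=1) = 1
coins_for(14) = min(1+coins_for(13)=1+1=2, 1+coins_for(12)=1+2=3, 1+coins_for(5)=1+3=4, 1+coins_for(3)=1+2=3, 1+coins_for(1)=1+1=2) = 2
coins_for(15) = min(1+coins_for(14)=1+2=3, 1+coins_for(13)=1+1=2, 1+coins_for(6)=1+3=4, 1+coins_for(4)=1+2=3, 1+coins_for(2)=1+1=2) = 2
coins_for(16) = min(1+coins_for(15)=1+2=3, 1+coins_for(14)=1+2=3, 1+coins_for(7)=1+4=5, 1+coins_for(5)=1+3=4, 1+coins_for(3)=1+2=3) = 3
coins_for(17) = min(1+coins_for(16)=1+3=4, 1+coins_for(15)=1+2=3, 1+coins_for(8)=1+4=5, 1+coins_for(6)=1+3=4, 1+coins_for(4)=1+2=3) = 3
coins_for(18) = min(1+coins_for(17)=1+3=4, 1+coins_for(16)=1+3=4, 1+coins_for(9)=1+1=2, 1+coins_for(7)=1+4=5, 1+coins_for(5)=1+3=4) = 2
coins_for(19) = min(1+coins_for(18)=1+2=3, 1+coins_for(17)=1+3=4, 1+coins_for(10)=1+2=3, 1+coins_for(8)=1+4=5, 1+coins_for(6)=1+3=4) = 3
coins_for(20) = min(1+coins_for(19)=1+3=4, 1+coins_for(18)=1+2=3, 1+coins_for(11)=1+1=2, 1+coins_for(9)=1+1=2, 1+coins_for(7)=1+4=5) = 2
coins_for(21) = min(1+coins_for(20)=1+2=3, 1+coins_for(19)=1+3=4, 1+coins_for(12)=1+2=3, 1+coins_for(10)=1+2=3, 1+coins_for(8)=1+4=5) = 3
coins_for(22) = min(1+coins_for(21)=1+3=4, 1+coins_for(20)=1+2=3, 1+coins_for(13)=1+1=2, 1+coins_for(11)=1+1=2, 1+coins_for(9)=1+1=2) = 2
coins_for(23) = min(1+coins_for(22)=1+2=3, 1+coins_for(21)=1+3=4, 1+coins_for(14)=1+2=3, 1+coins_for(12)=1+2=3, 1+coins_for(10)=1+2=3) = 3
coins_for(24) = min(1+coins_for(23)=1+3=4, 1+coins_for(22)=1+2=3, 1+coins_for(15)=1+2=3, 1+coins_for(13)=1+1=2, 1+coins_for(11)=1+1=2) = 2
coins_for(25) = min(1+coins_for(24)=1+2=3, 1+coins_for(23)=1+3=4, 1+coins_for(16)=1+3=4, 1+coins_for(14)=1+2=3, 1+coins_for(12)=1+2=3) = 3
coins_for(26) = min(1+coins_for(25)=1+3=4, 1+coins_for(24)=1+2=3, 1+coins_for(17)=1+3=4, 1+coins_for(15)=1+2=3, 1+coins_for(13)=1+1=2) = 2
coins_for(27) = min(1+coins_for(26)=1+2=3, 1+coins_for(25)=1+3=4, 1+coins_for(18)=1+2=3, 1+coins_for(16)=1+3=4, 1+coins_for(14)=1+2=3) = 3
coins_for(28) = min(1+coins_for(27)=1+3=4, 1+coins_for(26)=1+2=3, 1+coins_for(19)=1+3=4, 1+coins_for(17)=1+3=4, 1+coins_for(15)=1+2=3) = 3
coins_for(29) = min(1+coins_for(28)=1+3=4, 1+coins_for(27)=1+3=4, 1+coins_for(20)=1+2=3, 1+coins_for(18)=1+2=3, 1+coins_for(16)=1+3=4) = 3

3


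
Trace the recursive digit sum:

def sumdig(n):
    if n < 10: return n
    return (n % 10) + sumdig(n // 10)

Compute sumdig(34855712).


sumdig(34855712) = 2 + sumdig(3485571)
sumdig(3485571) = 1 + sumdig(348557)
sumdig(348557) = 7 + sumdig(34855)
sumdig(34855) = 5 + sumdig(3485)
sumdig(3485) = 5 + sumdig(348)
sumdig(348) = 8 + sumdig(34)
sumdig(34) = 4 + sumdig(3)
sumdig(3) = 3  (base case)
Total: 2 + 1 + 7 + 5 + 5 + 8 + 4 + 3 = 35

35


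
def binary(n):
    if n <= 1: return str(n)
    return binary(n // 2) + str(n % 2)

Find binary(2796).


binary(2796) = binary(1398) + '0'
binary(1398) = binary(699) + '0'
binary(699) = binary(349) + '1'
binary(349) = binary(174) + '1'
binary(174) = binary(87) + '0'
binary(87) = binary(43) + '1'
binary(43) = binary(21) + '1'
binary(21) = binary(10) + '1'
binary(10) = binary(5) + '0'
binary(5) = binary(2) + '1'
binary(2) = binary(1) + '0'
binary(1) = '1'  (base case)
Concatenating: '1' + '0' + '1' + '0' + '1' + '1' + '1' + '0' + '1' + '1' + '0' + '0' = '101011101100'

101011101100


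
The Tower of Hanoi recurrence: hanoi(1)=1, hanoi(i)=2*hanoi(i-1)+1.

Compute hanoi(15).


hanoi(15) = 2 * hanoi(14) + 1
hanoi(14) = 2 * hanoi(13) + 1
hanoi(13) = 2 * hanoi(12) + 1
hanoi(12) = 2 * hanoi(11) + 1
hanoi(11) = 2 * hanoi(10) + 1
hanoi(10) = 2 * hanoi(9) + 1
hanoi(9) = 2 * hanoi(8) + 1
hanoi(8) = 2 * hanoi(7) + 1
hanoi(7) = 2 * hanoi(6) + 1
hanoi(6) = 2 * hanoi(5) + 1
hanoi(5) = 2 * hanoi(4) + 1
hanoi(4) = 2 * hanoi(3) + 1
hanoi(3) = 2 * hanoi(2) + 1
hanoi(2) = 2 * hanoi(1) + 1
hanoi(1) = 1  (base case)
hanoi(2) = 2 * 1 + 1 = 3
hanoi(3) = 2 * 3 + 1 = 7
hanoi(4) = 2 * 7 + 1 = 15
hanoi(5) = 2 * 15 + 1 = 31
hanoi(6) = 2 * 31 + 1 = 63
hanoi(7) = 2 * 63 + 1 = 127
hanoi(8) = 2 * 127 + 1 = 255
hanoi(9) = 2 * 255 + 1 = 511
hanoi(10) = 2 * 511 + 1 = 1023
hanoi(11) = 2 * 1023 + 1 = 2047
hanoi(12) = 2 * 2047 + 1 = 4095
hanoi(13) = 2 * 4095 + 1 = 8191
hanoi(14) = 2 * 8191 + 1 = 16383
hanoi(15) = 2 * 16383 + 1 = 32767

32767


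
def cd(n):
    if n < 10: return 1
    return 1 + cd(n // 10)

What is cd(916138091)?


cd(916138091) = 1 + cd(91613809)
cd(91613809) = 1 + cd(9161380)
cd(9161380) = 1 + cd(916138)
cd(916138) = 1 + cd(91613)
cd(91613) = 1 + cd(9161)
cd(9161) = 1 + cd(916)
cd(916) = 1 + cd(91)
cd(91) = 1 + cd(9)
cd(9) = 1  (base case: 9 < 10)
Unwinding: 1 + 1 + 1 + 1 + 1 + 1 + 1 + 1 + 1 = 9

9


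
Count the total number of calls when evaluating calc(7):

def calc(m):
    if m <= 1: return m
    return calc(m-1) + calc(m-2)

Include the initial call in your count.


Let C(n) = total calls for calc(n)
C(0) = 1, C(1) = 1
C(2) = 1 + C(1) + C(0) = 1 + 1 + 1 = 3
C(3) = 1 + C(2) + C(1) = 1 + 3 + 1 = 5
C(4) = 1 + C(3) + C(2) = 1 + 5 + 3 = 9
C(5) = 1 + C(4) + C(3) = 1 + 9 + 5 = 15
C(6) = 1 + C(5) + C(4) = 1 + 15 + 9 = 25
C(7) = 1 + C(6) + C(5) = 1 + 25 + 15 = 41

41


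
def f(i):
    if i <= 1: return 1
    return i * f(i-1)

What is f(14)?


f(14)
= 14 * f(13)
= 14 * 13 * f(12)
= 14 * 13 * 12 * f(11)
= 14 * 13 * 12 * 11 * f(10)
= 14 * 13 * 12 * 11 * 10 * f(9)
= 14 * 13 * 12 * 11 * 10 * 9 * f(8)
= 14 * 13 * 12 * 11 * 10 * 9 * 8 * f(7)
= 14 * 13 * 12 * 11 * 10 * 9 * 8 * 7 * f(6)
= 14 * 13 * 12 * 11 * 10 * 9 * 8 * 7 * 6 * f(5)
= 14 * 13 * 12 * 11 * 10 * 9 * 8 * 7 * 6 * 5 * f(4)
= 14 * 13 * 12 * 11 * 10 * 9 * 8 * 7 * 6 * 5 * 4 * f(3)
= 14 * 13 * 12 * 11 * 10 * 9 * 8 * 7 * 6 * 5 * 4 * 3 * f(2)
= 14 * 13 * 12 * 11 * 10 * 9 * 8 * 7 * 6 * 5 * 4 * 3 * 2 * f(1)
= 14 * 13 * 12 * 11 * 10 * 9 * 8 * 7 * 6 * 5 * 4 * 3 * 2 * 1
= 87178291200

87178291200


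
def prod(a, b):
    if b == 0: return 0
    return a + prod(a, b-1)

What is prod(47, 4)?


prod(47, 4) = 47 + prod(47, 3)
prod(47, 3) = 47 + prod(47, 2)
prod(47, 2) = 47 + prod(47, 1)
prod(47, 1) = 47 + prod(47, 0)
prod(47, 0) = 0  (base case)
Total: 47 + 47 + 47 + 47 + 0 = 188

188


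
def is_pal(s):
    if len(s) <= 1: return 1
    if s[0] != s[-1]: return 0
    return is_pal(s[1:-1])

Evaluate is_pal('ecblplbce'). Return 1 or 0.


is_pal('ecblplbce'): s[0]='e' == s[-1]='e' -> check is_pal('cblplbc')
is_pal('cblplbc'): s[0]='c' == s[-1]='c' -> check is_pal('blplb')
is_pal('blplb'): s[0]='b' == s[-1]='b' -> check is_pal('lpl')
is_pal('lpl'): s[0]='l' == s[-1]='l' -> check is_pal('p')
is_pal('p'): len <= 1 -> return 1  (base case)
Result: 1 (palindrome)

1


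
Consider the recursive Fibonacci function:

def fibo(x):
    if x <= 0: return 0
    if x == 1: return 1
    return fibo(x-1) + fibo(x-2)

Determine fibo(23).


Computing fibo(23) bottom-up:
fibo(0) = 0
fibo(1) = 1
fibo(2) = fibo(1) + fibo(0) = 1 + 0 = 1
fibo(3) = fibo(2) + fibo(1) = 1 + 1 = 2
fibo(4) = fibo(3) + fibo(2) = 2 + 1 = 3
fibo(5) = fibo(4) + fibo(3) = 3 + 2 = 5
fibo(6) = fibo(5) + fibo(4) = 5 + 3 = 8
fibo(7) = fibo(6) + fibo(5) = 8 + 5 = 13
fibo(8) = fibo(7) + fibo(6) = 13 + 8 = 21
fibo(9) = fibo(8) + fibo(7) = 21 + 13 = 34
fibo(10) = fibo(9) + fibo(8) = 34 + 21 = 55
fibo(11) = fibo(10) + fibo(9) = 55 + 34 = 89
fibo(12) = fibo(11) + fibo(10) = 89 + 55 = 144
fibo(13) = fibo(12) + fibo(11) = 144 + 89 = 233
fibo(14) = fibo(13) + fibo(12) = 233 + 144 = 377
fibo(15) = fibo(14) + fibo(13) = 377 + 233 = 610
fibo(16) = fibo(15) + fibo(14) = 610 + 377 = 987
fibo(17) = fibo(16) + fibo(15) = 987 + 610 = 1597
fibo(18) = fibo(17) + fibo(16) = 1597 + 987 = 2584
fibo(19) = fibo(18) + fibo(17) = 2584 + 1597 = 4181
fibo(20) = fibo(19) + fibo(18) = 4181 + 2584 = 6765
fibo(21) = fibo(20) + fibo(19) = 6765 + 4181 = 10946
fibo(22) = fibo(21) + fibo(20) = 10946 + 6765 = 17711
fibo(23) = fibo(22) + fibo(21) = 17711 + 10946 = 28657

28657


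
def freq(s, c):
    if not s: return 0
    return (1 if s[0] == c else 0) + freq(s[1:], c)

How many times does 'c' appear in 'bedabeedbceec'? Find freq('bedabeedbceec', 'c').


s[0]='b' != 'c' -> 0
s[0]='e' != 'c' -> 0
s[0]='d' != 'c' -> 0
s[0]='a' != 'c' -> 0
s[0]='b' != 'c' -> 0
s[0]='e' != 'c' -> 0
s[0]='e' != 'c' -> 0
s[0]='d' != 'c' -> 0
s[0]='b' != 'c' -> 0
s[0]='c' == 'c' -> 1
s[0]='e' != 'c' -> 0
s[0]='e' != 'c' -> 0
s[0]='c' == 'c' -> 1
Sum: 0 + 0 + 0 + 0 + 0 + 0 + 0 + 0 + 0 + 1 + 0 + 0 + 1 = 2

2


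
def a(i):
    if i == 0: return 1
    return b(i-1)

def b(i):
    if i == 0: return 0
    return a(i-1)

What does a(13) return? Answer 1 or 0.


a(13) = b(12)
b(12) = a(11)
a(11) = b(10)
b(10) = a(9)
a(9) = b(8)
b(8) = a(7)
a(7) = b(6)
b(6) = a(5)
a(5) = b(4)
b(4) = a(3)
a(3) = b(2)
b(2) = a(1)
a(1) = b(0)
b(0) = 0  (base case)
Result: 0

0


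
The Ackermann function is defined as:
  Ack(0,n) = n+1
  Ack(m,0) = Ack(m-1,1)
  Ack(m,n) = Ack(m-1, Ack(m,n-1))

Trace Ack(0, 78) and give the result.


Ack(0, 78) = 79
Result: Ack(0, 78) = 79

79


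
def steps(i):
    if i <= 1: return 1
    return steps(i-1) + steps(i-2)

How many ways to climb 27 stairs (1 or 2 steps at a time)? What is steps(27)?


Building up from base cases:
steps(0) = 1
steps(1) = 1
steps(2) = steps(1) + steps(0) = 1 + 1 = 2
steps(3) = steps(2) + steps(1) = 2 + 1 = 3
steps(4) = steps(3) + steps(2) = 3 + 2 = 5
steps(5) = steps(4) + steps(3) = 5 + 3 = 8
steps(6) = steps(5) + steps(4) = 8 + 5 = 13
steps(7) = steps(6) + steps(5) = 13 + 8 = 21
steps(8) = steps(7) + steps(6) = 21 + 13 = 34
steps(9) = steps(8) + steps(7) = 34 + 21 = 55
steps(10) = steps(9) + steps(8) = 55 + 34 = 89
steps(11) = steps(10) + steps(9) = 89 + 55 = 144
steps(12) = steps(11) + steps(10) = 144 + 89 = 233
steps(13) = steps(12) + steps(11) = 233 + 144 = 377
steps(14) = steps(13) + steps(12) = 377 + 233 = 610
steps(15) = steps(14) + steps(13) = 610 + 377 = 987
steps(16) = steps(15) + steps(14) = 987 + 610 = 1597
steps(17) = steps(16) + steps(15) = 1597 + 987 = 2584
steps(18) = steps(17) + steps(16) = 2584 + 1597 = 4181
steps(19) = steps(18) + steps(17) = 4181 + 2584 = 6765
steps(20) = steps(19) + steps(18) = 6765 + 4181 = 10946
steps(21) = steps(20) + steps(19) = 10946 + 6765 = 17711
steps(22) = steps(21) + steps(20) = 17711 + 10946 = 28657
steps(23) = steps(22) + steps(21) = 28657 + 17711 = 46368
steps(24) = steps(23) + steps(22) = 46368 + 28657 = 75025
steps(25) = steps(24) + steps(23) = 75025 + 46368 = 121393
steps(26) = steps(25) + steps(24) = 121393 + 75025 = 196418
steps(27) = steps(26) + steps(25) = 196418 + 121393 = 317811

317811


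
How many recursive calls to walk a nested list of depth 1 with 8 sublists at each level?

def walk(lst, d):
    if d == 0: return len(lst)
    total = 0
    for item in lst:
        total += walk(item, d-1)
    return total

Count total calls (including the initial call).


At depth 0 (root): 1 call
At depth 1: each of 1 parents calls walk on 8 children = 8 calls
Total: 1 + 8 = 9

9


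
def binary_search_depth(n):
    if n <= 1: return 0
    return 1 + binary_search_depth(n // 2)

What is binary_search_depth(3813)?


3813 / 2 = 1906
1906 / 2 = 953
953 / 2 = 476
476 / 2 = 238
238 / 2 = 119
119 / 2 = 59
59 / 2 = 29
29 / 2 = 14
14 / 2 = 7
7 / 2 = 3
3 / 2 = 1
Reached 1 after 11 halvings

11


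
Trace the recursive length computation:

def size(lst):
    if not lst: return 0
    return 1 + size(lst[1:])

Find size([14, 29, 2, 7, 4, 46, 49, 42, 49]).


size([14, 29, 2, 7, 4, 46, 49, 42, 49]) = 1 + size([29, 2, 7, 4, 46, 49, 42, 49])
size([29, 2, 7, 4, 46, 49, 42, 49]) = 1 + size([2, 7, 4, 46, 49, 42, 49])
size([2, 7, 4, 46, 49, 42, 49]) = 1 + size([7, 4, 46, 49, 42, 49])
size([7, 4, 46, 49, 42, 49]) = 1 + size([4, 46, 49, 42, 49])
size([4, 46, 49, 42, 49]) = 1 + size([46, 49, 42, 49])
size([46, 49, 42, 49]) = 1 + size([49, 42, 49])
size([49, 42, 49]) = 1 + size([42, 49])
size([42, 49]) = 1 + size([49])
size([49]) = 1 + size([])
size([]) = 0  (base case)
Unwinding: 1 + 1 + 1 + 1 + 1 + 1 + 1 + 1 + 1 + 0 = 9

9


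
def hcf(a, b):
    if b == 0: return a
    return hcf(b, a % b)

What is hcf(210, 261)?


hcf(210, 261) = hcf(261, 210)
hcf(261, 210) = hcf(210, 51)
hcf(210, 51) = hcf(51, 6)
hcf(51, 6) = hcf(6, 3)
hcf(6, 3) = hcf(3, 0)
hcf(3, 0) = 3  (base case)

3


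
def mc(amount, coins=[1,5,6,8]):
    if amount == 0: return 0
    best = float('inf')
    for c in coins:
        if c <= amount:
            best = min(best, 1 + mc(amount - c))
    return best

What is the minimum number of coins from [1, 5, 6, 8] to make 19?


Building up with DP:
mc(0) = 0
mc(1) = min(1+mc(0)=1+0=1) = 1
mc(2) = min(1+mc(1)=1+1=2) = 2
mc(3) = min(1+mc(2)=1+2=3) = 3
mc(4) = min(1+mc(3)=1+3=4) = 4
mc(5) = min(1+mc(4)=1+4=5, 1+mc(0)=1+0=1) = 1
mc(6) = min(1+mc(5)=1+1=2, 1+mc(1)=1+1=2, 1+mc(0)=1+0=1) = 1
mc(7) = min(1+mc(6)=1+1=2, 1+mc(2)=1+2=3, 1+mc(1)=1+1=2) = 2
mc(8) = min(1+mc(7)=1+2=3, 1+mc(3)=1+3=4, 1+mc(2)=1+2=3, 1+mc(0)=1+0=1) = 1
mc(9) = min(1+mc(8)=1+1=2, 1+mc(4)=1+4=5, 1+mc(3)=1+3=4, 1+mc(1)=1+1=2) = 2
mc(10) = min(1+mc(9)=1+2=3, 1+mc(5)=1+1=2, 1+mc(4)=1+4=5, 1+mc(2)=1+2=3) = 2
mc(11) = min(1+mc(10)=1+2=3, 1+mc(6)=1+1=2, 1+mc(5)=1+1=2, 1+mc(3)=1+3=4) = 2
mc(12) = min(1+mc(11)=1+2=3, 1+mc(7)=1+2=3, 1+mc(6)=1+1=2, 1+mc(4)=1+4=5) = 2
mc(13) = min(1+mc(12)=1+2=3, 1+mc(8)=1+1=2, 1+mc(7)=1+2=3, 1+mc(5)=1+1=2) = 2
mc(14) = min(1+mc(13)=1+2=3, 1+mc(9)=1+2=3, 1+mc(8)=1+1=2, 1+mc(6)=1+1=2) = 2
mc(15) = min(1+mc(14)=1+2=3, 1+mc(10)=1+2=3, 1+mc(9)=1+2=3, 1+mc(7)=1+2=3) = 3
mc(16) = min(1+mc(15)=1+3=4, 1+mc(11)=1+2=3, 1+mc(10)=1+2=3, 1+mc(8)=1+1=2) = 2
mc(17) = min(1+mc(16)=1+2=3, 1+mc(12)=1+2=3, 1+mc(11)=1+2=3, 1+mc(9)=1+2=3) = 3
mc(18) = min(1+mc(17)=1+3=4, 1+mc(13)=1+2=3, 1+mc(12)=1+2=3, 1+mc(10)=1+2=3) = 3
mc(19) = min(1+mc(18)=1+3=4, 1+mc(14)=1+2=3, 1+mc(13)=1+2=3, 1+mc(11)=1+2=3) = 3

3


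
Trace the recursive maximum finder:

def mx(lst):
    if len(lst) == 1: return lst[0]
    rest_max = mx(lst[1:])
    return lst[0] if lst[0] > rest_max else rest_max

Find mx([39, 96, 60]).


mx([39, 96, 60]): compare 39 with mx([96, 60])
mx([96, 60]): compare 96 with mx([60])
mx([60]) = 60  (base case)
Compare 96 with 60 -> 96
Compare 39 with 96 -> 96

96


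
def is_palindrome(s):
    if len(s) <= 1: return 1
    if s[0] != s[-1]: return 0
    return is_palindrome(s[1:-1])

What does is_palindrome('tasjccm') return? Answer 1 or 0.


is_palindrome('tasjccm'): s[0]='t' != s[-1]='m' -> return 0
Result: 0 (not a palindrome)

0


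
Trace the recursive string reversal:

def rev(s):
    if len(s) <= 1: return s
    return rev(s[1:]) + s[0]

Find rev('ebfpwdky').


rev('ebfpwdky') = rev('bfpwdky') + 'e'
rev('bfpwdky') = rev('fpwdky') + 'b'
rev('fpwdky') = rev('pwdky') + 'f'
rev('pwdky') = rev('wdky') + 'p'
rev('wdky') = rev('dky') + 'w'
rev('dky') = rev('ky') + 'd'
rev('ky') = rev('y') + 'k'
rev('y') = 'y'  (base case)
Concatenating: 'y' + 'k' + 'd' + 'w' + 'p' + 'f' + 'b' + 'e' = 'ykdwpfbe'

ykdwpfbe


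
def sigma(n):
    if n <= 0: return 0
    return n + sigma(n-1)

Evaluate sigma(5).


sigma(5)
= 5 + 4 + 3 + 2 + 1 + sigma(0)
= 5 + 4 + 3 + 2 + 1 + 0
= 15

15


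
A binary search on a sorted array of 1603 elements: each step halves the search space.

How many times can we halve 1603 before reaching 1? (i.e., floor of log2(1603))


1603 / 2 = 801
801 / 2 = 400
400 / 2 = 200
200 / 2 = 100
100 / 2 = 50
50 / 2 = 25
25 / 2 = 12
12 / 2 = 6
6 / 2 = 3
3 / 2 = 1
Reached 1 after 10 halvings

10


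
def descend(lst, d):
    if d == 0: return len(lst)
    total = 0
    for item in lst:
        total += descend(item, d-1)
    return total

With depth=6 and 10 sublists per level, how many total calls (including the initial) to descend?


At depth 0 (root): 1 call
At depth 1: each of 1 parents calls descend on 10 children = 10 calls
At depth 2: each of 10 parents calls descend on 10 children = 100 calls
At depth 3: each of 100 parents calls descend on 10 children = 1000 calls
At depth 4: each of 1000 parents calls descend on 10 children = 10000 calls
At depth 5: each of 10000 parents calls descend on 10 children = 100000 calls
At depth 6: each of 100000 parents calls descend on 10 children = 1000000 calls
Total: 1 + 10 + 100 + 1000 + 10000 + 100000 + 1000000 = 1111111

1111111


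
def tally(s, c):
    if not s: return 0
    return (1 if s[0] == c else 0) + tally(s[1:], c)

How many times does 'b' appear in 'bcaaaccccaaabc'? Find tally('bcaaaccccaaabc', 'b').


s[0]='b' == 'b' -> 1
s[0]='c' != 'b' -> 0
s[0]='a' != 'b' -> 0
s[0]='a' != 'b' -> 0
s[0]='a' != 'b' -> 0
s[0]='c' != 'b' -> 0
s[0]='c' != 'b' -> 0
s[0]='c' != 'b' -> 0
s[0]='c' != 'b' -> 0
s[0]='a' != 'b' -> 0
s[0]='a' != 'b' -> 0
s[0]='a' != 'b' -> 0
s[0]='b' == 'b' -> 1
s[0]='c' != 'b' -> 0
Sum: 1 + 0 + 0 + 0 + 0 + 0 + 0 + 0 + 0 + 0 + 0 + 0 + 1 + 0 = 2

2


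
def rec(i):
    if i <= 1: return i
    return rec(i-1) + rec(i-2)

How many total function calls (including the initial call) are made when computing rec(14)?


Let C(n) = total calls for rec(n)
C(0) = 1, C(1) = 1
C(2) = 1 + C(1) + C(0) = 1 + 1 + 1 = 3
C(3) = 1 + C(2) + C(1) = 1 + 3 + 1 = 5
C(4) = 1 + C(3) + C(2) = 1 + 5 + 3 = 9
C(5) = 1 + C(4) + C(3) = 1 + 9 + 5 = 15
C(6) = 1 + C(5) + C(4) = 1 + 15 + 9 = 25
C(7) = 1 + C(6) + C(5) = 1 + 25 + 15 = 41
C(8) = 1 + C(7) + C(6) = 1 + 41 + 25 = 67
C(9) = 1 + C(8) + C(7) = 1 + 67 + 41 = 109
C(10) = 1 + C(9) + C(8) = 1 + 109 + 67 = 177
C(11) = 1 + C(10) + C(9) = 1 + 177 + 109 = 287
C(12) = 1 + C(11) + C(10) = 1 + 287 + 177 = 465
C(13) = 1 + C(12) + C(11) = 1 + 465 + 287 = 753
C(14) = 1 + C(13) + C(12) = 1 + 753 + 465 = 1219

1219


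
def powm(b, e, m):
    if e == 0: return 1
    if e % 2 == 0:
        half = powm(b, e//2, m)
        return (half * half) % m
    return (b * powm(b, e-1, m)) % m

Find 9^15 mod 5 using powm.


powm(9, 15, 5): e is odd, compute powm(9, 14, 5)
  powm(9, 14, 5): e is even, compute powm(9, 7, 5)
    powm(9, 7, 5): e is odd, compute powm(9, 6, 5)
      powm(9, 6, 5): e is even, compute powm(9, 3, 5)
        powm(9, 3, 5): e is odd, compute powm(9, 2, 5)
          powm(9, 2, 5): e is even, compute powm(9, 1, 5)
          powm(9, 1, 5): e is odd, compute powm(9, 0, 5)
          powm(9, 0, 5) = 1
          (9 * 1) % 5 = 4
          half=4, (4*4) % 5 = 1
        (9 * 1) % 5 = 4
      half=4, (4*4) % 5 = 1
    (9 * 1) % 5 = 4
  half=4, (4*4) % 5 = 1
(9 * 1) % 5 = 4

4


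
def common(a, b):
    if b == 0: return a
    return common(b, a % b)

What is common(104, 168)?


common(104, 168) = common(168, 104)
common(168, 104) = common(104, 64)
common(104, 64) = common(64, 40)
common(64, 40) = common(40, 24)
common(40, 24) = common(24, 16)
common(24, 16) = common(16, 8)
common(16, 8) = common(8, 0)
common(8, 0) = 8  (base case)

8


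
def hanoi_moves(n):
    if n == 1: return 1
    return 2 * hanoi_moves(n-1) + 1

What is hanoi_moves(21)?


hanoi_moves(21) = 2 * hanoi_moves(20) + 1
hanoi_moves(20) = 2 * hanoi_moves(19) + 1
hanoi_moves(19) = 2 * hanoi_moves(18) + 1
hanoi_moves(18) = 2 * hanoi_moves(17) + 1
hanoi_moves(17) = 2 * hanoi_moves(16) + 1
hanoi_moves(16) = 2 * hanoi_moves(15) + 1
hanoi_moves(15) = 2 * hanoi_moves(14) + 1
hanoi_moves(14) = 2 * hanoi_moves(13) + 1
hanoi_moves(13) = 2 * hanoi_moves(12) + 1
hanoi_moves(12) = 2 * hanoi_moves(11) + 1
hanoi_moves(11) = 2 * hanoi_moves(10) + 1
hanoi_moves(10) = 2 * hanoi_moves(9) + 1
hanoi_moves(9) = 2 * hanoi_moves(8) + 1
hanoi_moves(8) = 2 * hanoi_moves(7) + 1
hanoi_moves(7) = 2 * hanoi_moves(6) + 1
hanoi_moves(6) = 2 * hanoi_moves(5) + 1
hanoi_moves(5) = 2 * hanoi_moves(4) + 1
hanoi_moves(4) = 2 * hanoi_moves(3) + 1
hanoi_moves(3) = 2 * hanoi_moves(2) + 1
hanoi_moves(2) = 2 * hanoi_moves(1) + 1
hanoi_moves(1) = 1  (base case)
hanoi_moves(2) = 2 * 1 + 1 = 3
hanoi_moves(3) = 2 * 3 + 1 = 7
hanoi_moves(4) = 2 * 7 + 1 = 15
hanoi_moves(5) = 2 * 15 + 1 = 31
hanoi_moves(6) = 2 * 31 + 1 = 63
hanoi_moves(7) = 2 * 63 + 1 = 127
hanoi_moves(8) = 2 * 127 + 1 = 255
hanoi_moves(9) = 2 * 255 + 1 = 511
hanoi_moves(10) = 2 * 511 + 1 = 1023
hanoi_moves(11) = 2 * 1023 + 1 = 2047
hanoi_moves(12) = 2 * 2047 + 1 = 4095
hanoi_moves(13) = 2 * 4095 + 1 = 8191
hanoi_moves(14) = 2 * 8191 + 1 = 16383
hanoi_moves(15) = 2 * 16383 + 1 = 32767
hanoi_moves(16) = 2 * 32767 + 1 = 65535
hanoi_moves(17) = 2 * 65535 + 1 = 131071
hanoi_moves(18) = 2 * 131071 + 1 = 262143
hanoi_moves(19) = 2 * 262143 + 1 = 524287
hanoi_moves(20) = 2 * 524287 + 1 = 1048575
hanoi_moves(21) = 2 * 1048575 + 1 = 2097151

2097151


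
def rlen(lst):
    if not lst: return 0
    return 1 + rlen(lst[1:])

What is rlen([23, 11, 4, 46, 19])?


rlen([23, 11, 4, 46, 19]) = 1 + rlen([11, 4, 46, 19])
rlen([11, 4, 46, 19]) = 1 + rlen([4, 46, 19])
rlen([4, 46, 19]) = 1 + rlen([46, 19])
rlen([46, 19]) = 1 + rlen([19])
rlen([19]) = 1 + rlen([])
rlen([]) = 0  (base case)
Unwinding: 1 + 1 + 1 + 1 + 1 + 0 = 5

5


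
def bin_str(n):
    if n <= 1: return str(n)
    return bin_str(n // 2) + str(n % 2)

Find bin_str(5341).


bin_str(5341) = bin_str(2670) + '1'
bin_str(2670) = bin_str(1335) + '0'
bin_str(1335) = bin_str(667) + '1'
bin_str(667) = bin_str(333) + '1'
bin_str(333) = bin_str(166) + '1'
bin_str(166) = bin_str(83) + '0'
bin_str(83) = bin_str(41) + '1'
bin_str(41) = bin_str(20) + '1'
bin_str(20) = bin_str(10) + '0'
bin_str(10) = bin_str(5) + '0'
bin_str(5) = bin_str(2) + '1'
bin_str(2) = bin_str(1) + '0'
bin_str(1) = '1'  (base case)
Concatenating: '1' + '0' + '1' + '0' + '0' + '1' + '1' + '0' + '1' + '1' + '1' + '0' + '1' = '1010011011101'

1010011011101
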